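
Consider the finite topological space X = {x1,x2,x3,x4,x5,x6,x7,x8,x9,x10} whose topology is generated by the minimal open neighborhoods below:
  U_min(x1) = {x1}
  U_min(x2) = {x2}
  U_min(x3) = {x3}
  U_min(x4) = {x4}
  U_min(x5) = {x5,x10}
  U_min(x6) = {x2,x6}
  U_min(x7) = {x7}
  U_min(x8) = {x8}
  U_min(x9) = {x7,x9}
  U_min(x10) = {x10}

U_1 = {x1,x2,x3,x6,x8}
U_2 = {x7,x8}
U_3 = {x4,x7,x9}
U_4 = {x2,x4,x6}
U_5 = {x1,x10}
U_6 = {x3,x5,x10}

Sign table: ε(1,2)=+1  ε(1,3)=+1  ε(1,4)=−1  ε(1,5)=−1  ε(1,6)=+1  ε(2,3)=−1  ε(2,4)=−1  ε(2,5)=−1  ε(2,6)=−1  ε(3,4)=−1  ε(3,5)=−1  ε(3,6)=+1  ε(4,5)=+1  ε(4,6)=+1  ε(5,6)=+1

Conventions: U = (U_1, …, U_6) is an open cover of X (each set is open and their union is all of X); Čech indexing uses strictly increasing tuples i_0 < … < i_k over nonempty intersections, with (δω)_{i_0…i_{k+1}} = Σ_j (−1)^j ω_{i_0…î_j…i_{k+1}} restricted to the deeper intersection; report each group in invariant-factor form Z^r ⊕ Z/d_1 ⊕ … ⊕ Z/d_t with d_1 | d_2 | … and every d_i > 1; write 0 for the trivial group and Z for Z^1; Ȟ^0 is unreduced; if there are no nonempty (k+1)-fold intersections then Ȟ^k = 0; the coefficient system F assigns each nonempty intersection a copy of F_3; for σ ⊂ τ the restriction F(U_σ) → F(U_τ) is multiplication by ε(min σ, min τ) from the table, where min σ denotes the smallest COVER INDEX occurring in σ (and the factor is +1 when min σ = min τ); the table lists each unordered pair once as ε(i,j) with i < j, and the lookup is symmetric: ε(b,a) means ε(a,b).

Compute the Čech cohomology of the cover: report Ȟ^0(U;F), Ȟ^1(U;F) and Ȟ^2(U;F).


Ȟ^0 = 0,  Ȟ^1 = Z/3,  Ȟ^2 = 0

intersection data:
  U12={x8} U14={x2,x6} U15={x1} U16={x3} U23={x7} U34={x4} U56={x10}
C dims 6,7; δ0: rk_F3 6
Ȟ^0 = (6 − 6) − 0 = 0, so Ȟ^0 ≅ 0
Ȟ^1 = (7 − 0) − 6 = 1, so Ȟ^1 ≅ Z/3
Ȟ^2 = (0 − 0) − 0 = 0, so Ȟ^2 ≅ 0


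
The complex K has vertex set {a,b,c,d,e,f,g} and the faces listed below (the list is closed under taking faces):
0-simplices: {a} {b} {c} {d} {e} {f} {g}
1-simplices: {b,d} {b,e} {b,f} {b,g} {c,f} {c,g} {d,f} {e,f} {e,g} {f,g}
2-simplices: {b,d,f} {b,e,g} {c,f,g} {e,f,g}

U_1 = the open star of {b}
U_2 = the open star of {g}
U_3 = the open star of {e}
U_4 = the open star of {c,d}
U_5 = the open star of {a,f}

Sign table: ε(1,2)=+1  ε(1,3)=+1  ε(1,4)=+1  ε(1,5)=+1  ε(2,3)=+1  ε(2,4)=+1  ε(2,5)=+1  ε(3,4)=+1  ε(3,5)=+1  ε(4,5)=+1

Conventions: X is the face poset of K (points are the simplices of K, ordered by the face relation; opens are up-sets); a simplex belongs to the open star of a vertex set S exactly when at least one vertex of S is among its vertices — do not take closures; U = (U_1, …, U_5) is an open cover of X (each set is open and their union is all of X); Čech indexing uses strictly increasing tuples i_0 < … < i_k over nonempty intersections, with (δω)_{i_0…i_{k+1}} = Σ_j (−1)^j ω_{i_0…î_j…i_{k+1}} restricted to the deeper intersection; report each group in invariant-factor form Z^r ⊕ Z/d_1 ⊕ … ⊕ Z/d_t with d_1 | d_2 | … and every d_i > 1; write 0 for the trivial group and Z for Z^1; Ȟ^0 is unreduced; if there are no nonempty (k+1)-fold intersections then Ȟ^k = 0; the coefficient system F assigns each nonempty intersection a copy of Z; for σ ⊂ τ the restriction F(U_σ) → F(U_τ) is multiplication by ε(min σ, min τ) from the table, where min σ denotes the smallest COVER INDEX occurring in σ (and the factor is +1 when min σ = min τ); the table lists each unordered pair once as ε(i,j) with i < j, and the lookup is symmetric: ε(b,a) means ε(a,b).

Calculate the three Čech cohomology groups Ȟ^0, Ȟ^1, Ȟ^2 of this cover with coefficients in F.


Ȟ^0 ≅ Z, Ȟ^1 ≅ Z, Ȟ^2 ≅ 0

nerve of the cover:
  U1={{b},{b,d},{b,e},{b,f},{b,g},{b,d,f},{b,e,g}} U2={{g},{b,g},{c,g},{e,g},{f,g},{b,e,g},{c,f,g},{e,f,g}} U3={{e},{b,e},{e,f},{e,g},{b,e,g},{e,f,g}} U4={{c},{d},{b,d},{c,f},{c,g},{d,f},{b,d,f},{c,f,g}} U5={{a},{f},{b,f},{c,f},{d,f},{e,f},{f,g},{b,d,f},{c,f,g},{e,f,g}}
  U12={{b,g},{b,e,g}} U13={{b,e},{b,e,g}} U14={{b,d},{b,d,f}} U15={{b,f},{b,d,f}} U23={{e,g},{b,e,g},{e,f,g}} U24={{c,g},{c,f,g}} U25={{f,g},{c,f,g},{e,f,g}} U35={{e,f},{e,f,g}} U45={{c,f},{d,f},{b,d,f},{c,f,g}}
  U123={{b,e,g}} U145={{b,d,f}} U235={{e,f,g}} U245={{c,f,g}}
C dims 5,9,4; δ0: rk 4, SNF 1^4; δ1: rk 4, SNF 1^4
Ȟ^0 = (5 − 4) − 0 = 1, so Ȟ^0 ≅ Z
Ȟ^1 = (9 − 4) − 4 = 1, so Ȟ^1 ≅ Z
Ȟ^2 = (4 − 0) − 4 = 0, so Ȟ^2 ≅ 0


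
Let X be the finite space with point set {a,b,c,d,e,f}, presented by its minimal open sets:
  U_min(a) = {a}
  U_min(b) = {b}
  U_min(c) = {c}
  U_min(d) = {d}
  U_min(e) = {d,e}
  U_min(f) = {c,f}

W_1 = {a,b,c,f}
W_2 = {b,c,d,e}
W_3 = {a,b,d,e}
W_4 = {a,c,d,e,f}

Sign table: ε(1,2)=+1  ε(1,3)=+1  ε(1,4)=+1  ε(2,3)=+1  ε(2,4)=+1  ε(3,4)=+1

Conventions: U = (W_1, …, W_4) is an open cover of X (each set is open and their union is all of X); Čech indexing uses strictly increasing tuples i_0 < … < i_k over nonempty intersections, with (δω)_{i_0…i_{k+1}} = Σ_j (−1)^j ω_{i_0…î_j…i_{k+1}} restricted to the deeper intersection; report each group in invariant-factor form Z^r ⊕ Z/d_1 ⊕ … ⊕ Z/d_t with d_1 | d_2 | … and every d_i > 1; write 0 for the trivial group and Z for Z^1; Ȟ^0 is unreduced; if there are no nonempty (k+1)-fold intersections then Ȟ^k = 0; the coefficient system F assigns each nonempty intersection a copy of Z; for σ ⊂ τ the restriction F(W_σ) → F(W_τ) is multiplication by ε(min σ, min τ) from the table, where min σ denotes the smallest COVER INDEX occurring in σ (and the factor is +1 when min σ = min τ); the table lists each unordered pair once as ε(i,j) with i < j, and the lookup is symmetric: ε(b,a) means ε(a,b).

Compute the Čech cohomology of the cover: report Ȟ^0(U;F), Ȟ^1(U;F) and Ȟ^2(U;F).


Ȟ^0 ≅ Z, Ȟ^1 ≅ 0 and Ȟ^2 ≅ Z

cover nerve:
  W12={b,c} W13={a,b} W14={a,c,f} W23={b,d,e} W24={c,d,e} W34={a,d,e}
  W123={b} W124={c} W134={a} W234={d,e}
C dims 4,6,4; δ0: rk 3, SNF 1^3; δ1: rk 3, SNF 1^3
Ȟ^0: (4−3)−0=1 ⇒ Z
Ȟ^1: (6−3)−3=0 ⇒ 0
Ȟ^2: (4−0)−3=1 ⇒ Z


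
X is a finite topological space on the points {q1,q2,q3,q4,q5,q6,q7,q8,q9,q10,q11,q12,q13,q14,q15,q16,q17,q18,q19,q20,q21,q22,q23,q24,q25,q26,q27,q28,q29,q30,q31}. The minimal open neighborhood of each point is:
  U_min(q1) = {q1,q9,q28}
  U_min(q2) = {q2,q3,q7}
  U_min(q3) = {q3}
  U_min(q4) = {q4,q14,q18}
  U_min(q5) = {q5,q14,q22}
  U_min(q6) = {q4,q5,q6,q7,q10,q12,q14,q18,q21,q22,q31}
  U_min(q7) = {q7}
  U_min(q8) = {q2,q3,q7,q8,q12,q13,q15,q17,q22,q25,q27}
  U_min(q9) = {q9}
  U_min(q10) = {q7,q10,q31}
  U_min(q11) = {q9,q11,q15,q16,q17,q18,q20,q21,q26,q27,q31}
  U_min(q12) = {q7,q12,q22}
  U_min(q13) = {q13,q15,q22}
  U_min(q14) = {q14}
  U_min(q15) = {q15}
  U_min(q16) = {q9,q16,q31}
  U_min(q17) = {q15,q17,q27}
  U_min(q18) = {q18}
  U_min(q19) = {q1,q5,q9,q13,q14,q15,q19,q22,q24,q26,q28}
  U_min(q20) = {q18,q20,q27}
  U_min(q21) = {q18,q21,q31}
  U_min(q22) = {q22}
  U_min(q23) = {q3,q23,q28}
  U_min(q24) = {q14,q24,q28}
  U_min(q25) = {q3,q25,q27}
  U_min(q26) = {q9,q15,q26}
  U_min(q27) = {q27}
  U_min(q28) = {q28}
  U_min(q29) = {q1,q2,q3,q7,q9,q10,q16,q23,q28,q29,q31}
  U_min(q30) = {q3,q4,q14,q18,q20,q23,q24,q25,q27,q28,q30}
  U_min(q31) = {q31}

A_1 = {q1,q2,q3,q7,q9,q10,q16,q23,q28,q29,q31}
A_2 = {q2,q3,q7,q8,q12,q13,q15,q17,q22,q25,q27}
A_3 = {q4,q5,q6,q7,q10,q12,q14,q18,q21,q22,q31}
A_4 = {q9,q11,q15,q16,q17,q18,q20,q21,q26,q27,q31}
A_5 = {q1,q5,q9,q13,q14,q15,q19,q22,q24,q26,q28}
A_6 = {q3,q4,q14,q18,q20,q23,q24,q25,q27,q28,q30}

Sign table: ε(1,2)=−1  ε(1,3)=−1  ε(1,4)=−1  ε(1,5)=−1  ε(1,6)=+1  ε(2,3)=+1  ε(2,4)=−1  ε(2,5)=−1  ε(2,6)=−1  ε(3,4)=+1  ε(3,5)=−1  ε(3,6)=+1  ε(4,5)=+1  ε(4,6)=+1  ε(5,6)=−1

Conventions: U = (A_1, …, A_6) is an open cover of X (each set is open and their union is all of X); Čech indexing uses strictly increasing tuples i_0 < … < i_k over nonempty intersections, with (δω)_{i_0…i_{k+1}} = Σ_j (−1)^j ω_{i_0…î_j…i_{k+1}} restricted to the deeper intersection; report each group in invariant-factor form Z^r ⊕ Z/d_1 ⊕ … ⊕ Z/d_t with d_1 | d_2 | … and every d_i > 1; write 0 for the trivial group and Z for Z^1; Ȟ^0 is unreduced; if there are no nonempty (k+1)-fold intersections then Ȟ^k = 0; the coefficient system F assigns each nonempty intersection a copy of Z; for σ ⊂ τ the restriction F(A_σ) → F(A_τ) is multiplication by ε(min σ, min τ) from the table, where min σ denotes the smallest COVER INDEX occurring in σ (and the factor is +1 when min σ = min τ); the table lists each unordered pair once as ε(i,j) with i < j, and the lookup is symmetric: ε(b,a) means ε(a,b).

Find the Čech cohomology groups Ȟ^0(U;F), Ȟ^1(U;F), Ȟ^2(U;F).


Ȟ^0 = 0, Ȟ^1 = Z/2, Ȟ^2 = Z

intersection data:
  A12={q2,q3,q7} A13={q7,q10,q31} A14={q9,q16,q31} A15={q1,q9,q28} A16={q3,q23,q28} A23={q7,q12,q22} A24={q15,q17,q27} A25={q13,q15,q22} A26={q3,q25,q27} A34={q18,q21,q31} A35={q5,q14,q22} A36={q4,q14,q18} A45={q9,q15,q26} A46={q18,q20,q27} A56={q14,q24,q28}
  A123={q7} A126={q3} A134={q31} A145={q9} A156={q28} A235={q22} A245={q15} A246={q27} A346={q18} A356={q14}
C dims 6,15,10; δ0: rk 6, SNF 1^5·2; δ1: rk 9, SNF 1^9
Ȟ^0 = (6 − 6) − 0 = 0, so Ȟ^0 ≅ 0
Ȟ^1 = (15 − 9) − 6 = 0 plus torsion [2], so Ȟ^1 ≅ Z/2
Ȟ^2 = (10 − 0) − 9 = 1, so Ȟ^2 ≅ Z


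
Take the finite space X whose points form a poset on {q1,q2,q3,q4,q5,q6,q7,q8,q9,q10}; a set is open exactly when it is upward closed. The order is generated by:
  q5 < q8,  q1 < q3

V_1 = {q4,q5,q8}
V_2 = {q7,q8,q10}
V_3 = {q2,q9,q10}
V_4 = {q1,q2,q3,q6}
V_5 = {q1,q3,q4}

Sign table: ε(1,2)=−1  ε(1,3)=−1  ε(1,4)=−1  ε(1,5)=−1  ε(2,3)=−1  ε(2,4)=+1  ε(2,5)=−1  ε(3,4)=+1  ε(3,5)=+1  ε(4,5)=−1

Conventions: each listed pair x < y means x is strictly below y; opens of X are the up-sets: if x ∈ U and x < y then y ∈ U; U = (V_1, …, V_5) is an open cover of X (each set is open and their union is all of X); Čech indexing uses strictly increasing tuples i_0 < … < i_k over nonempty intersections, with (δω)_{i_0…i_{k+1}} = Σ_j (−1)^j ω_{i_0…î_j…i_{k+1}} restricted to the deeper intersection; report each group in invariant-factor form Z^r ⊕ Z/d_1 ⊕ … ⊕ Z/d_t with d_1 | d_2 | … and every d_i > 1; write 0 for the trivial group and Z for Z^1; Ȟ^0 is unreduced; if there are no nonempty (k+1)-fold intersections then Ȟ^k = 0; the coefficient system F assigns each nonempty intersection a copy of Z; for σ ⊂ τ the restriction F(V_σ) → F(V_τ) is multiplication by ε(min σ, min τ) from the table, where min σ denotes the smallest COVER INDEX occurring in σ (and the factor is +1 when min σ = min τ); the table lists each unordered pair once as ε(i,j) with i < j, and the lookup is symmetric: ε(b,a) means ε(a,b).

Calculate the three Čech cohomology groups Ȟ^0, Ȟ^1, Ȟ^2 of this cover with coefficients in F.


Ȟ^0(U;F) ≅ Z,  Ȟ^1(U;F) ≅ Z,  Ȟ^2(U;F) ≅ 0

cover nerve:
  V12={q8} V15={q4} V23={q10} V34={q2} V45={q1,q3}
C dims 5,5; δ0: rk 4, SNF 1^4
Ȟ^0: (5−4)−0=1 ⇒ Z
Ȟ^1: (5−0)−4=1 ⇒ Z
Ȟ^2: (0−0)−0=0 ⇒ 0


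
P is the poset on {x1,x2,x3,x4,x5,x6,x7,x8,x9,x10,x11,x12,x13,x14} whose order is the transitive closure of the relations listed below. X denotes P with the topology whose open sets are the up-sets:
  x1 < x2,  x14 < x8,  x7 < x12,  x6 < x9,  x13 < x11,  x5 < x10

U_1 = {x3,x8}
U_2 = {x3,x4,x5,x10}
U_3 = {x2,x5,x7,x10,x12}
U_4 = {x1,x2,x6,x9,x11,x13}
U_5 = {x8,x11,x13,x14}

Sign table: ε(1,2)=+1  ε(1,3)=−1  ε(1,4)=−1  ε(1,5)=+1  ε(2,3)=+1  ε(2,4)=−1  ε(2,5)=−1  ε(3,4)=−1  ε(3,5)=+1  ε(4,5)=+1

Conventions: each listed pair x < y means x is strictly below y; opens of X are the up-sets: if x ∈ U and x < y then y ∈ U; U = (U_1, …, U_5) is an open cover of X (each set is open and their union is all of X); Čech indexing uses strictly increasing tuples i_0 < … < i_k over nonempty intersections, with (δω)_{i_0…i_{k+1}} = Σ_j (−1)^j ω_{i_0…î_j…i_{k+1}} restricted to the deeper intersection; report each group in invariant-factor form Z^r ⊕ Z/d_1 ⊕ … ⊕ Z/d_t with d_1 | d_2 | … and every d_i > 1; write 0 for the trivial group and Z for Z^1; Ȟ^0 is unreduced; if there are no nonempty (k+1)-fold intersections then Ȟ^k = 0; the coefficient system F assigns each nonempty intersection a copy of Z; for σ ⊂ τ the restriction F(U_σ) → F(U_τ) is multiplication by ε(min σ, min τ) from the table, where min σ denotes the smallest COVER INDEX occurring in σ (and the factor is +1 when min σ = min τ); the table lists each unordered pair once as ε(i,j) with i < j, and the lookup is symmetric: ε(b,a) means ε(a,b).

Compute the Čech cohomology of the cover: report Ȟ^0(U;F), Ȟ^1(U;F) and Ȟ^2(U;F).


intersection data:
  U12={x3} U15={x8} U23={x5,x10} U34={x2} U45={x11,x13}
C dims 5,5; δ0: rk 5, SNF 1^4·2
Ȟ^0 = (5 − 5) − 0 = 0, so Ȟ^0 ≅ 0
Ȟ^1 = (5 − 0) − 5 = 0 plus torsion [2], so Ȟ^1 ≅ Z/2
Ȟ^2 = (0 − 0) − 0 = 0, so Ȟ^2 ≅ 0

Ȟ^0(U;F) ≅ 0,  Ȟ^1(U;F) ≅ Z/2,  Ȟ^2(U;F) ≅ 0


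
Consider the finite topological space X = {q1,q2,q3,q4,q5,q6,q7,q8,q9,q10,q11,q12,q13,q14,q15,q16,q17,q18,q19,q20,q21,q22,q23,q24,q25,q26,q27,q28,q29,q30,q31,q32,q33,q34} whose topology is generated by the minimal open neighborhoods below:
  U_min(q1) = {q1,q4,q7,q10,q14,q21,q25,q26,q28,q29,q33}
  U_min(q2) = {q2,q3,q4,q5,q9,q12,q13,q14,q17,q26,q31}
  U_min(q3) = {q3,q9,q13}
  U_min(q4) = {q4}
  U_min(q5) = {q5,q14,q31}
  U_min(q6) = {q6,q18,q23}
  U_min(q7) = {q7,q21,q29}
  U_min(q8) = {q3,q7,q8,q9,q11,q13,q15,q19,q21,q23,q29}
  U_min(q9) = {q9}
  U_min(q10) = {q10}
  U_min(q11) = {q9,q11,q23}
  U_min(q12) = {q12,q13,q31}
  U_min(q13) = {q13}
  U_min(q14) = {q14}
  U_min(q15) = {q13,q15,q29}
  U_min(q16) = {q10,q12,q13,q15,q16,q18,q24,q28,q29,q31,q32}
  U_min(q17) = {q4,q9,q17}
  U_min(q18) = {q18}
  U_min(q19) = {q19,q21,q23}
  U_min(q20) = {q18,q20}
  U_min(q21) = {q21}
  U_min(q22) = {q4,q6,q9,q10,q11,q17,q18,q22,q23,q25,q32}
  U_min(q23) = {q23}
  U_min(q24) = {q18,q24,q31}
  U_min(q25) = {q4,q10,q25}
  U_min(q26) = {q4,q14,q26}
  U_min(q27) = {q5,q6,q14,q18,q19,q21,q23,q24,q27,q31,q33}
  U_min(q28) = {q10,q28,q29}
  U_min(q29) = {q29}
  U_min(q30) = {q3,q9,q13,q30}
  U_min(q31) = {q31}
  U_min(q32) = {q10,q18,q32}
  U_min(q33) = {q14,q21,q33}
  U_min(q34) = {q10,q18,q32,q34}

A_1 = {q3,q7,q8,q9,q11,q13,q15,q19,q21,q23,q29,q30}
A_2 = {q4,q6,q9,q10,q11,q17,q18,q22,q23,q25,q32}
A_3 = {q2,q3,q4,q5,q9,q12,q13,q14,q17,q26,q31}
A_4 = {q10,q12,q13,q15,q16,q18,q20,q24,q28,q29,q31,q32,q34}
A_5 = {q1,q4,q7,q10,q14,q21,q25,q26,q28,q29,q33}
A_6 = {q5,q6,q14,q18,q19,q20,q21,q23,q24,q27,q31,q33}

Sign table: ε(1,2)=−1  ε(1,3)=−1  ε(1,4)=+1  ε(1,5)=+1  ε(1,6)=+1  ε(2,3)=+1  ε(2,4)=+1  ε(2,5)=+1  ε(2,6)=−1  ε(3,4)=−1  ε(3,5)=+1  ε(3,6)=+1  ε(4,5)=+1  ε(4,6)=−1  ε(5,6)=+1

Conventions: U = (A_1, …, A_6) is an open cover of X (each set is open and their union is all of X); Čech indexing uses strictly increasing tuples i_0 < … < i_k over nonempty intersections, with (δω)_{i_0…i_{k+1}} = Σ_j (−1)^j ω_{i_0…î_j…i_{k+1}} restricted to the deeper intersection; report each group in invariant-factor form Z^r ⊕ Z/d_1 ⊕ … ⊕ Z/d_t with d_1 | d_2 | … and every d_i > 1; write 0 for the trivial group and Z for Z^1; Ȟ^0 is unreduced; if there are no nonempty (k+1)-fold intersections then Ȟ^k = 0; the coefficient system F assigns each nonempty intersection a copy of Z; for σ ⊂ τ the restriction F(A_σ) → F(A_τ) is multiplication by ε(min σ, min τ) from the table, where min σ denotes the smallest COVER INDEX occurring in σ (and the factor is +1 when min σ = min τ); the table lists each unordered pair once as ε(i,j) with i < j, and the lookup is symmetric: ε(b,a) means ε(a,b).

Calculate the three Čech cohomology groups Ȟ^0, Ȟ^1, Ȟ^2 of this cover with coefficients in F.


nonempty overlaps:
  A12={q9,q11,q23} A13={q3,q9,q13} A14={q13,q15,q29} A15={q7,q21,q29} A16={q19,q21,q23} A23={q4,q9,q17} A24={q10,q18,q32} A25={q4,q10,q25} A26={q6,q18,q23} A34={q12,q13,q31} A35={q4,q14,q26} A36={q5,q14,q31} A45={q10,q28,q29} A46={q18,q20,q24,q31} A56={q14,q21,q33}
  A123={q9} A126={q23} A134={q13} A145={q29} A156={q21} A235={q4} A245={q10} A246={q18} A346={q31} A356={q14}
C dims 6,15,10; δ0: rk 6, SNF 1^5·2; δ1: rk 9, SNF 1^9
degree 0: 6−6−0 = 0 → Ȟ^0 ≅ 0
degree 1: 15−9−6 = 0 plus torsion [2] → Ȟ^1 ≅ Z/2
degree 2: 10−0−9 = 1 → Ȟ^2 ≅ Z

Ȟ^0 ≅ 0,  Ȟ^1 ≅ Z/2,  Ȟ^2 ≅ Z


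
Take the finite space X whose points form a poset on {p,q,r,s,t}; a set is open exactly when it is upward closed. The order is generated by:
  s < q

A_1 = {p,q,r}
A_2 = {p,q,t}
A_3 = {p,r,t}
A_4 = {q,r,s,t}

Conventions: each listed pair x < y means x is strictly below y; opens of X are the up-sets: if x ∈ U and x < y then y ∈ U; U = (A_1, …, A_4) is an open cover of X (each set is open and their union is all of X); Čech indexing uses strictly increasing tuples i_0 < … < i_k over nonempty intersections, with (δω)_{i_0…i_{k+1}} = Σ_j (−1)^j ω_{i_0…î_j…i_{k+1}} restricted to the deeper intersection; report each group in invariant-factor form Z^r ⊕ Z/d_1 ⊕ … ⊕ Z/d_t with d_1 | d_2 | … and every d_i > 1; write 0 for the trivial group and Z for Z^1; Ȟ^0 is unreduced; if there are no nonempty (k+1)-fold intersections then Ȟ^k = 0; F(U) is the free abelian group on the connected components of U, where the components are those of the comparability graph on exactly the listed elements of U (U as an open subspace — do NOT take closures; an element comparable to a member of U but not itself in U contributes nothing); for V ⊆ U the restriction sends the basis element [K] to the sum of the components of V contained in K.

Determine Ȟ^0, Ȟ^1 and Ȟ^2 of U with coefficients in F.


nonempty intersections:
  A12={p,q} A13={p,r} A14={q,r} A23={p,t} A24={q,t} A34={r,t}
  A123={p} A124={q} A134={r} A234={t}
components per intersection:
  A1: {p} {q} {r}
  A2: {p} {q} {t}
  A3: {p} {r} {t}
  A4: {q,s} {r} {t}
  A12: {p} {q}
  A13: {p} {r}
  A14: {q} {r}
  A23: {p} {t}
  A24: {q} {t}
  A34: {r} {t}
  A123: {p}
  A124: {q}
  A134: {r}
  A234: {t}
C dims 12,12,4; δ0: rk 8, SNF 1^8; δ1: rk 4, SNF 1^4
Ȟ^0: (12−8)−0=4 ⇒ Z^4
Ȟ^1: (12−4)−8=0 ⇒ 0
Ȟ^2: (4−0)−4=0 ⇒ 0

Ȟ^0(U;F) ≅ Z^4, Ȟ^1(U;F) ≅ 0 and Ȟ^2(U;F) ≅ 0


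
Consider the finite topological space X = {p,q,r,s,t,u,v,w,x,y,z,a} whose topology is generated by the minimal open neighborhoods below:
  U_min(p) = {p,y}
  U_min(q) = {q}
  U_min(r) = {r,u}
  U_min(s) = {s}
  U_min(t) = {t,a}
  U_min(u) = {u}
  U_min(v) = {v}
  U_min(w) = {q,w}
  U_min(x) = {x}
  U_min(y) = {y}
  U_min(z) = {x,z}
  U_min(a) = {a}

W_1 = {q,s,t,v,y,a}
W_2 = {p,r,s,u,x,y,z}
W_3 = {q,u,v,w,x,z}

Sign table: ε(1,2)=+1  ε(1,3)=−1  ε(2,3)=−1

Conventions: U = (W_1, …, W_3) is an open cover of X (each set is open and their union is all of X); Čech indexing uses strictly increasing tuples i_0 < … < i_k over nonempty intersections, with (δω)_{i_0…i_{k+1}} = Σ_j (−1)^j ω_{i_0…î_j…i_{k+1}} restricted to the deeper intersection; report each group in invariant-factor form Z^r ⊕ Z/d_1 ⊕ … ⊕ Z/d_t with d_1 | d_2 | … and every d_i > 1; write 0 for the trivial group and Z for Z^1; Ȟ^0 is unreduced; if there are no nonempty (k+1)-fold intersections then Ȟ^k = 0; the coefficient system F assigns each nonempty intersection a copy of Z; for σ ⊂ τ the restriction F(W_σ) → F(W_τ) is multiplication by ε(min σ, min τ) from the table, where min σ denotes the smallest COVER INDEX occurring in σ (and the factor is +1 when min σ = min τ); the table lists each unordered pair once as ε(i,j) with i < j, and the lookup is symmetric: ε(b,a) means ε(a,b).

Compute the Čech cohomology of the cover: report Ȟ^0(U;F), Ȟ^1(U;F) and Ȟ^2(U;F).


intersection data:
  W12={s,y} W13={q,v} W23={u,x,z}
C dims 3,3; δ0: rk 2, SNF 1^2
Ȟ^0 = (3 − 2) − 0 = 1, so Ȟ^0 ≅ Z
Ȟ^1 = (3 − 0) − 2 = 1, so Ȟ^1 ≅ Z
Ȟ^2 = (0 − 0) − 0 = 0, so Ȟ^2 ≅ 0

Ȟ^0(U;F) ≅ Z, Ȟ^1(U;F) ≅ Z, Ȟ^2(U;F) ≅ 0


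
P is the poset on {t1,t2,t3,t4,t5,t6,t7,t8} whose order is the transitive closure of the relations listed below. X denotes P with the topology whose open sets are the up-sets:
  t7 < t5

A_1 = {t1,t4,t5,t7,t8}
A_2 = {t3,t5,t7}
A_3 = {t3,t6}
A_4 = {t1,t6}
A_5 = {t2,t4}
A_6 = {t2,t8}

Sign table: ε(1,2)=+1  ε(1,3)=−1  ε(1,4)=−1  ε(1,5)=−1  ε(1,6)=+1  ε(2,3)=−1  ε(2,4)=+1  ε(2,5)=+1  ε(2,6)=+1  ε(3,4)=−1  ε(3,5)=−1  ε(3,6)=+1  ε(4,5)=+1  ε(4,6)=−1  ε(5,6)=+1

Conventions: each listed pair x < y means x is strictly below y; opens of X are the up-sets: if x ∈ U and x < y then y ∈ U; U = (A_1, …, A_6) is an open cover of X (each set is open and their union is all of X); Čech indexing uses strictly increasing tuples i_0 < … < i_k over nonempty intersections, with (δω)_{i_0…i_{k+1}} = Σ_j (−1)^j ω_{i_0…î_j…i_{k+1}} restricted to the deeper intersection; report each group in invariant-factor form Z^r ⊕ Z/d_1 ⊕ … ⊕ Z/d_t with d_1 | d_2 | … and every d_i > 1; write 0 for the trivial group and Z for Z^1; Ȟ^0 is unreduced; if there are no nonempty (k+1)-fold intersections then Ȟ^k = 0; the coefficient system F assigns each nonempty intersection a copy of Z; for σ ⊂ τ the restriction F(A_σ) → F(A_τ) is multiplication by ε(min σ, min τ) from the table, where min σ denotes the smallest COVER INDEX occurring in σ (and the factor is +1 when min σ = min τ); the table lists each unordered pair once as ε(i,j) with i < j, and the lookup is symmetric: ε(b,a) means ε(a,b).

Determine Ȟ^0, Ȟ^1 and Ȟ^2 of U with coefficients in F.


Ȟ^0 ≅ 0, Ȟ^1 ≅ Z ⊕ Z/2 and Ȟ^2 ≅ 0

intersection data:
  A12={t5,t7} A14={t1} A15={t4} A16={t8} A23={t3} A34={t6} A56={t2}
C dims 6,7; δ0: rk 6, SNF 1^5·2
Ȟ^0 = (6 − 6) − 0 = 0, so Ȟ^0 ≅ 0
Ȟ^1 = (7 − 0) − 6 = 1 plus torsion [2], so Ȟ^1 ≅ Z ⊕ Z/2
Ȟ^2 = (0 − 0) − 0 = 0, so Ȟ^2 ≅ 0


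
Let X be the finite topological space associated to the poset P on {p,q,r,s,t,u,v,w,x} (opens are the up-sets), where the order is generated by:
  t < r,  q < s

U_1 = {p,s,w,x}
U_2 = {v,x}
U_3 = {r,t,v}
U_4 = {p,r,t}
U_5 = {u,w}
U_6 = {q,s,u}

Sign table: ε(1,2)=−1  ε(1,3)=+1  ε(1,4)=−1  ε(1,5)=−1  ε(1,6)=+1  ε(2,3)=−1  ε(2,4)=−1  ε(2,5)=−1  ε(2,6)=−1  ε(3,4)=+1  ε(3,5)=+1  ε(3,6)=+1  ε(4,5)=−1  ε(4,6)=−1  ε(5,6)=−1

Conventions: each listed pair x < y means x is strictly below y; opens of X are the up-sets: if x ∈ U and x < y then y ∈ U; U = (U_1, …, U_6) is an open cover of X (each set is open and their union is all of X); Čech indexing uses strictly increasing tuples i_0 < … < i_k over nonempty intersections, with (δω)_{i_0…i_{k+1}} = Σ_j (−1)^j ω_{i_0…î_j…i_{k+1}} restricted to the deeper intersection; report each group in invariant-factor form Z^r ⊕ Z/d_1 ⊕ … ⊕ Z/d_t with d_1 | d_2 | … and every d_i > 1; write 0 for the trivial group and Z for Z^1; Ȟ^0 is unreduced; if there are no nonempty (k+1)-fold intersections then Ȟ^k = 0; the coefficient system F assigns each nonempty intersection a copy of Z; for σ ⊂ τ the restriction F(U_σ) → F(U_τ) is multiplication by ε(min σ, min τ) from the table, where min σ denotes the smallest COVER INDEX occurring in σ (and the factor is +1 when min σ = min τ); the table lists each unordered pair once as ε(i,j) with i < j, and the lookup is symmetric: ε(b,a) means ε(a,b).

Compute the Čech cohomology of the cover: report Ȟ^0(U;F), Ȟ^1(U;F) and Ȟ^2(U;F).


Ȟ^0(U;F) ≅ 0, Ȟ^1(U;F) ≅ Z ⊕ Z/2 and Ȟ^2(U;F) ≅ 0

intersection data:
  U12={x} U14={p} U15={w} U16={s} U23={v} U34={r,t} U56={u}
C dims 6,7; δ0: rk 6, SNF 1^5·2
Ȟ^0 = (6 − 6) − 0 = 0, so Ȟ^0 ≅ 0
Ȟ^1 = (7 − 0) − 6 = 1 plus torsion [2], so Ȟ^1 ≅ Z ⊕ Z/2
Ȟ^2 = (0 − 0) − 0 = 0, so Ȟ^2 ≅ 0


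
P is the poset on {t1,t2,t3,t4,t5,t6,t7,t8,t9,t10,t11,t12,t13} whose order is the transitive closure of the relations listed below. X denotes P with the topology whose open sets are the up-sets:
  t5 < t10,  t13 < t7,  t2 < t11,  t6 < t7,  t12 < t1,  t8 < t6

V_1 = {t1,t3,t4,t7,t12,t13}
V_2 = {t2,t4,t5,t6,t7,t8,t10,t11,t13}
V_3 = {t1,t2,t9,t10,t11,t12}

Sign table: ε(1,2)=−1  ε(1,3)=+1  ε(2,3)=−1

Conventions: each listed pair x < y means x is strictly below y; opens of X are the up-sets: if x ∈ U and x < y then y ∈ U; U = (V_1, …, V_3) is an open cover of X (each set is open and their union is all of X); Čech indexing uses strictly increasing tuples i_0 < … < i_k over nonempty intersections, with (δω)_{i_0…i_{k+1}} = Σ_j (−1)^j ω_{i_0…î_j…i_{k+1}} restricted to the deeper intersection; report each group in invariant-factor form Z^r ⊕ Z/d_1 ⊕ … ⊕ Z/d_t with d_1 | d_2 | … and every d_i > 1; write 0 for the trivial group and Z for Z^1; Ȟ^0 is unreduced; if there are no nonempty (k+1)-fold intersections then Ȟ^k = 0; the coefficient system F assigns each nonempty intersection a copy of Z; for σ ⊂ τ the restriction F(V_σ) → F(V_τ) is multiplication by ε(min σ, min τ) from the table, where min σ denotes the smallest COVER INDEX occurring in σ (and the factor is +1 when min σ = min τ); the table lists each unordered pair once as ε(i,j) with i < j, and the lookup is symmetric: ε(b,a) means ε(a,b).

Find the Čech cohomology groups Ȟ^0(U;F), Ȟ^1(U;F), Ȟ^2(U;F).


Ȟ^0(U;F) ≅ Z; Ȟ^1(U;F) ≅ Z; Ȟ^2(U;F) ≅ 0

nerve simplices:
  V12={t4,t7,t13} V13={t1,t12} V23={t2,t10,t11}
C dims 3,3; δ0: rk 2, SNF 1^2
degree 0: 3−2−0 = 1 → Ȟ^0 ≅ Z
degree 1: 3−0−2 = 1 → Ȟ^1 ≅ Z
degree 2: 0−0−0 = 0 → Ȟ^2 ≅ 0


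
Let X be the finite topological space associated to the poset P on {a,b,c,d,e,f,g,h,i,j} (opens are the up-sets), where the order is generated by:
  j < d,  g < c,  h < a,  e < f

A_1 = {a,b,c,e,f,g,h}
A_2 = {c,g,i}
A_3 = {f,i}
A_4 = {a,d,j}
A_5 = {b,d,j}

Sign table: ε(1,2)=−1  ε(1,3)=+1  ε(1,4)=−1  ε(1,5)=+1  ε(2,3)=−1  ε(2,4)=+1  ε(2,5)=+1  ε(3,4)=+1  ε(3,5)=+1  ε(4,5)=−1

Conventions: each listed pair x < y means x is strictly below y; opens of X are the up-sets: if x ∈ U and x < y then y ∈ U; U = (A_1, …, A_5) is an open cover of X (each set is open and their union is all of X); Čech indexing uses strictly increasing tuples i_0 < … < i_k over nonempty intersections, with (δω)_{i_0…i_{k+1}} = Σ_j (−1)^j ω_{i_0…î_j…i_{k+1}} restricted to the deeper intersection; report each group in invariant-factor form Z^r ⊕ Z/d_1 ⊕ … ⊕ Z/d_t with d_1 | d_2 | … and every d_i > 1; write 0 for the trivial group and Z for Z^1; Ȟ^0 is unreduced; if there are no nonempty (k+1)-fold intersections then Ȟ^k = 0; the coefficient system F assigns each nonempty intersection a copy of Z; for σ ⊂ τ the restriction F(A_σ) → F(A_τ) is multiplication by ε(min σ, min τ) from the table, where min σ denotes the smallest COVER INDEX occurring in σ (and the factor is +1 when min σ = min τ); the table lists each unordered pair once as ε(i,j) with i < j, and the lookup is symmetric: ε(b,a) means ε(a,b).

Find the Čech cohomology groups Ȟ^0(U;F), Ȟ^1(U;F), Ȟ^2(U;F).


Ȟ^0 = Z; Ȟ^1 = Z^2; Ȟ^2 = 0

cover nerve:
  A12={c,g} A13={f} A14={a} A15={b} A23={i} A45={d,j}
C dims 5,6; δ0: rk 4, SNF 1^4
Ȟ^0: (5−4)−0=1 ⇒ Z
Ȟ^1: (6−0)−4=2 ⇒ Z^2
Ȟ^2: (0−0)−0=0 ⇒ 0


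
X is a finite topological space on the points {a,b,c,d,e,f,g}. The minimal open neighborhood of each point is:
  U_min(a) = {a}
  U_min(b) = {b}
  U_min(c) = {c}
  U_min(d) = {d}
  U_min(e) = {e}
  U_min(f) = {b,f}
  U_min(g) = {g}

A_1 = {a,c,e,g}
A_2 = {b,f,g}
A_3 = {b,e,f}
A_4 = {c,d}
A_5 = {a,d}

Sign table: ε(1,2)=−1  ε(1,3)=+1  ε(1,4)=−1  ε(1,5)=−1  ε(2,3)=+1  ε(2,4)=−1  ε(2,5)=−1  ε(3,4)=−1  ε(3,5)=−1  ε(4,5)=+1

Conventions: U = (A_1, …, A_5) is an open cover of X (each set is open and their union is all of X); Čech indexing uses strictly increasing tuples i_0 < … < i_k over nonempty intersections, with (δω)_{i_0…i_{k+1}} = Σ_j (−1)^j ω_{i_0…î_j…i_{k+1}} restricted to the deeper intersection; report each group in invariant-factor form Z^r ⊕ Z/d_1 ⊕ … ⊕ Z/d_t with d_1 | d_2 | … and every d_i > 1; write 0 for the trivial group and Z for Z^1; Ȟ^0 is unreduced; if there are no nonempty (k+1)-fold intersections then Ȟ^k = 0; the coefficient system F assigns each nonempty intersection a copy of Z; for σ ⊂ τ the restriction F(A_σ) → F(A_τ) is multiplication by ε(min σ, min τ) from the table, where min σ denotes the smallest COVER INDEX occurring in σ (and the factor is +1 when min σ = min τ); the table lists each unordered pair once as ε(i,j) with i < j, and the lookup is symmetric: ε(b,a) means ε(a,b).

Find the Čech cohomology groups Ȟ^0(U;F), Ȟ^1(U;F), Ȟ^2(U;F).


Ȟ^0 ≅ 0, Ȟ^1 ≅ Z ⊕ Z/2, Ȟ^2 ≅ 0

nerve simplices:
  A12={g} A13={e} A14={c} A15={a} A23={b,f} A45={d}
C dims 5,6; δ0: rk 5, SNF 1^4·2
degree 0: 5−5−0 = 0 → Ȟ^0 ≅ 0
degree 1: 6−0−5 = 1 plus torsion [2] → Ȟ^1 ≅ Z ⊕ Z/2
degree 2: 0−0−0 = 0 → Ȟ^2 ≅ 0


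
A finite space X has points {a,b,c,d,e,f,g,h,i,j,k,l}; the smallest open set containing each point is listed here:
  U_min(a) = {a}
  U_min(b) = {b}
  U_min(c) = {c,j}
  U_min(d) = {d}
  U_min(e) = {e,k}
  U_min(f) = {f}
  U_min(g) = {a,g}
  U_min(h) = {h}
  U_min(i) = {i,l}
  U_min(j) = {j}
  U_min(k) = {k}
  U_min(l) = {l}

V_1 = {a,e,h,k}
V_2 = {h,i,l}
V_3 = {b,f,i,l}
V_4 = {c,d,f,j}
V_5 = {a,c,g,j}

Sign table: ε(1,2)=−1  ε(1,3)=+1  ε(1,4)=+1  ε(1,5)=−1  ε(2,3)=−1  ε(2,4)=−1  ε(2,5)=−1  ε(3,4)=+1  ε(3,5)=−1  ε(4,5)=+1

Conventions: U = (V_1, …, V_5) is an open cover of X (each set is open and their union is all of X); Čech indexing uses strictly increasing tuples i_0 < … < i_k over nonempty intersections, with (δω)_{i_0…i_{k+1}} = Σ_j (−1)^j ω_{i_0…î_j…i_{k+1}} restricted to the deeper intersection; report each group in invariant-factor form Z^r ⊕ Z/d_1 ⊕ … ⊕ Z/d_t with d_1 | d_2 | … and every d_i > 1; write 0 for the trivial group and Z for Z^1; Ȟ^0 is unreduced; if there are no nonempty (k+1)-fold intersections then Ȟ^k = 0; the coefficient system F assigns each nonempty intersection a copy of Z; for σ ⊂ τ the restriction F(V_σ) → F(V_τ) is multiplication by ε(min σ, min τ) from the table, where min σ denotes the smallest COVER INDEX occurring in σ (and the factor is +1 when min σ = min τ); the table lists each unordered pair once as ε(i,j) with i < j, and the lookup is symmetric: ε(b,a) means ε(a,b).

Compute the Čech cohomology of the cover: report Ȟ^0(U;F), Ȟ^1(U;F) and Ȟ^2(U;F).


Ȟ^0 ≅ 0, Ȟ^1 ≅ Z/2, Ȟ^2 ≅ 0

nerve of the cover:
  V12={h} V15={a} V23={i,l} V34={f} V45={c,j}
C dims 5,5; δ0: rk 5, SNF 1^4·2
Ȟ^0 = (5 − 5) − 0 = 0, so Ȟ^0 ≅ 0
Ȟ^1 = (5 − 0) − 5 = 0 plus torsion [2], so Ȟ^1 ≅ Z/2
Ȟ^2 = (0 − 0) − 0 = 0, so Ȟ^2 ≅ 0


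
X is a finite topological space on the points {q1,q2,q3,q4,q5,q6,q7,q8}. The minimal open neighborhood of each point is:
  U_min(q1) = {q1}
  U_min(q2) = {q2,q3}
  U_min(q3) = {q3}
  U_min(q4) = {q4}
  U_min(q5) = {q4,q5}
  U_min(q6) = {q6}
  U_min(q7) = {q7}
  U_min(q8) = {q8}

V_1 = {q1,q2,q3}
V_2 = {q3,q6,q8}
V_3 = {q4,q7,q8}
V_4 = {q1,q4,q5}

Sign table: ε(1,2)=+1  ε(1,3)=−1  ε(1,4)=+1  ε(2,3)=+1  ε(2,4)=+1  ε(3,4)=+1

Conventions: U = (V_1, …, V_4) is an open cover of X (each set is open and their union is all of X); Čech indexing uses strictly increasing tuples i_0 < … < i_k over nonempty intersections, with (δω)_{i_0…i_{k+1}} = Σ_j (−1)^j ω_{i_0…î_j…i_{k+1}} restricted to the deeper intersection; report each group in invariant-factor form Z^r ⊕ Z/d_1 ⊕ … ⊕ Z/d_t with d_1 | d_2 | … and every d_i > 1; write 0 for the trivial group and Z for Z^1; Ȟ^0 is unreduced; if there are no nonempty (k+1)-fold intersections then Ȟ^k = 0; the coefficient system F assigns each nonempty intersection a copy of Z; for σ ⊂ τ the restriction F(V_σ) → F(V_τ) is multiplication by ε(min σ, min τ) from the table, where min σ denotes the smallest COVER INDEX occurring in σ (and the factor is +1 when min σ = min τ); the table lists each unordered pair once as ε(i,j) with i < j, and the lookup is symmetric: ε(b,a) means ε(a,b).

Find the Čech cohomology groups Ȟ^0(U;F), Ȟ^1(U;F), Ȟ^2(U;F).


Ȟ^0 = Z,  Ȟ^1 = Z,  Ȟ^2 = 0

nerve simplices:
  V12={q3} V14={q1} V23={q8} V34={q4}
C dims 4,4; δ0: rk 3, SNF 1^3
degree 0: 4−3−0 = 1 → Ȟ^0 ≅ Z
degree 1: 4−0−3 = 1 → Ȟ^1 ≅ Z
degree 2: 0−0−0 = 0 → Ȟ^2 ≅ 0


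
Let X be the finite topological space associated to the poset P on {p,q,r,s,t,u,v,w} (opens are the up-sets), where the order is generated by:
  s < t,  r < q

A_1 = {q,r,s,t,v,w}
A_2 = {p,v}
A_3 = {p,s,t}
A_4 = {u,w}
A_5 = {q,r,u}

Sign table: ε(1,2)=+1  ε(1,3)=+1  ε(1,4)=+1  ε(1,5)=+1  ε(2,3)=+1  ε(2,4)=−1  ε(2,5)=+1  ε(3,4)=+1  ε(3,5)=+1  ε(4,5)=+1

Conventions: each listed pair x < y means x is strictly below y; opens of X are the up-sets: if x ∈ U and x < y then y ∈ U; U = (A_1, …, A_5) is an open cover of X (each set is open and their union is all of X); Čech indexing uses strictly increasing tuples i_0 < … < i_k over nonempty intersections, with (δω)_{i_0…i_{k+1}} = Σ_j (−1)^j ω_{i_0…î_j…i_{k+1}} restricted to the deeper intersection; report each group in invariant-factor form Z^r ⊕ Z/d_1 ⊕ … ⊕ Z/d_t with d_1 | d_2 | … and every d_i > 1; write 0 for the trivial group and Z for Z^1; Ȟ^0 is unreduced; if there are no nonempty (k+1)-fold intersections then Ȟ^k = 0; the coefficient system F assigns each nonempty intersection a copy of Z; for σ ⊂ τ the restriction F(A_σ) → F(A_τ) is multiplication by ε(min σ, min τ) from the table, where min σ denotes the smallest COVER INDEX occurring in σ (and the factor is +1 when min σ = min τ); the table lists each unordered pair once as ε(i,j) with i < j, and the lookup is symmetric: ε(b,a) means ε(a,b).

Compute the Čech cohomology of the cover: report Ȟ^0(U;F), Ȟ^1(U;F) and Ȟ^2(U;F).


Ȟ^0 ≅ Z, Ȟ^1 ≅ Z^2, Ȟ^2 ≅ 0

intersection data:
  A12={v} A13={s,t} A14={w} A15={q,r} A23={p} A45={u}
C dims 5,6; δ0: rk 4, SNF 1^4
Ȟ^0 = (5 − 4) − 0 = 1, so Ȟ^0 ≅ Z
Ȟ^1 = (6 − 0) − 4 = 2, so Ȟ^1 ≅ Z^2
Ȟ^2 = (0 − 0) − 0 = 0, so Ȟ^2 ≅ 0


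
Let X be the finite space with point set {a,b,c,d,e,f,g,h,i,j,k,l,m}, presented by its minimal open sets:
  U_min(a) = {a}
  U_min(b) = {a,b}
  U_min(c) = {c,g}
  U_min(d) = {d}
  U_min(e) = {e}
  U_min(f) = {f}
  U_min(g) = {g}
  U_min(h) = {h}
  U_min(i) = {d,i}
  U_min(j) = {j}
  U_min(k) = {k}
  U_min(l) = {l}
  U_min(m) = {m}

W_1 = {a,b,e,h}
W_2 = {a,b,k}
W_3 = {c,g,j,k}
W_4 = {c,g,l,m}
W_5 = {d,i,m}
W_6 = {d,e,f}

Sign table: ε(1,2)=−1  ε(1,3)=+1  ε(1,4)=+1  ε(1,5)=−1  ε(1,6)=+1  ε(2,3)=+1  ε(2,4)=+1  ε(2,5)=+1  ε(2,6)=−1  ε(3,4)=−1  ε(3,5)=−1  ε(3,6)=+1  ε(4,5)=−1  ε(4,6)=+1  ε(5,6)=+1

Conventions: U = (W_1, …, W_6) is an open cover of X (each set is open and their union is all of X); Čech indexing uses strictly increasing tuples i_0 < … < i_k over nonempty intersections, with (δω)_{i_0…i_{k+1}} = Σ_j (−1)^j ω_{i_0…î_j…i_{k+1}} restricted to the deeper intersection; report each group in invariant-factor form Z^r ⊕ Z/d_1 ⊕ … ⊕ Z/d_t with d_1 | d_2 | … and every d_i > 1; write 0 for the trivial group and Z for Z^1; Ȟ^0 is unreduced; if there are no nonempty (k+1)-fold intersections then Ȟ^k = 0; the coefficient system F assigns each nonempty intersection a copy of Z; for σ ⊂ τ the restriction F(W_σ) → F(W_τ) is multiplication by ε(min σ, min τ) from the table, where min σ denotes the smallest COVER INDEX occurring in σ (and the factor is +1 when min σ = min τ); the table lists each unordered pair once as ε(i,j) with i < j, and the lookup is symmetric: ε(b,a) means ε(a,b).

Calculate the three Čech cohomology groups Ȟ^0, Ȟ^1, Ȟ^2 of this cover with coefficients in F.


Ȟ^0(U;F) ≅ 0,  Ȟ^1(U;F) ≅ Z/2,  Ȟ^2(U;F) ≅ 0

cover nerve:
  W12={a,b} W16={e} W23={k} W34={c,g} W45={m} W56={d}
C dims 6,6; δ0: rk 6, SNF 1^5·2
Ȟ^0: (6−6)−0=0 ⇒ 0
Ȟ^1: (6−0)−6=0 plus torsion [2] ⇒ Z/2
Ȟ^2: (0−0)−0=0 ⇒ 0


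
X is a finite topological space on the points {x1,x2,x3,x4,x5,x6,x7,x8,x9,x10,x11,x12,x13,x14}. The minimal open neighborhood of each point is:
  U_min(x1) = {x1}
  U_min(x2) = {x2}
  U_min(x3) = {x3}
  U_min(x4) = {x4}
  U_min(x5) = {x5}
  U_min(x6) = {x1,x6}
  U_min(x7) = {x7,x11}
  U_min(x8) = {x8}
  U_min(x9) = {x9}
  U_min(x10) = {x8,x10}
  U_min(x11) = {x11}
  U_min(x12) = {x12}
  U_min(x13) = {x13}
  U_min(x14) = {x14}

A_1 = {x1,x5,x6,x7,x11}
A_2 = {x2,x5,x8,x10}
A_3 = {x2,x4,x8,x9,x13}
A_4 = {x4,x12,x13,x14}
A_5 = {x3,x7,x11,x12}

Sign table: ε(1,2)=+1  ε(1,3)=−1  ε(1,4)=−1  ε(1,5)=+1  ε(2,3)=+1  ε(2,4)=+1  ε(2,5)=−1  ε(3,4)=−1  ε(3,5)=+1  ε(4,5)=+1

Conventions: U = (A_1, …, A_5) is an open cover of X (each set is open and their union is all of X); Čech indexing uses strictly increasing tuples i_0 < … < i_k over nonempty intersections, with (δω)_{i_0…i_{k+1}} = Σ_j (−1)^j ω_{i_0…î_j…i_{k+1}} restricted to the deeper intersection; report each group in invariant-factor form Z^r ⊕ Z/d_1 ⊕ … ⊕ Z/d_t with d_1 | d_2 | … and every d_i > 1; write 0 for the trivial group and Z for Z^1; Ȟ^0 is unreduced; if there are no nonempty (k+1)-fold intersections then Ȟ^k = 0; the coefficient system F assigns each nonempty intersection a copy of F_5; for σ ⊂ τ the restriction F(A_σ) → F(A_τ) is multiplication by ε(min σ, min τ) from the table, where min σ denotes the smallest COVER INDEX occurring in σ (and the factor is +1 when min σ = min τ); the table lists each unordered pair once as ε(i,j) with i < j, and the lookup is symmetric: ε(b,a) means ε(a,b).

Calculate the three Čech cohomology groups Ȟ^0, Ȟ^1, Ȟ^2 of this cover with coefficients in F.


Ȟ^0(U;F) ≅ 0, Ȟ^1(U;F) ≅ 0 and Ȟ^2(U;F) ≅ 0

nerve simplices:
  A12={x5} A15={x7,x11} A23={x2,x8} A34={x4,x13} A45={x12}
C dims 5,5; δ0: rk_F5 5
degree 0: 5−5−0 = 0 → Ȟ^0 ≅ 0
degree 1: 5−0−5 = 0 → Ȟ^1 ≅ 0
degree 2: 0−0−0 = 0 → Ȟ^2 ≅ 0


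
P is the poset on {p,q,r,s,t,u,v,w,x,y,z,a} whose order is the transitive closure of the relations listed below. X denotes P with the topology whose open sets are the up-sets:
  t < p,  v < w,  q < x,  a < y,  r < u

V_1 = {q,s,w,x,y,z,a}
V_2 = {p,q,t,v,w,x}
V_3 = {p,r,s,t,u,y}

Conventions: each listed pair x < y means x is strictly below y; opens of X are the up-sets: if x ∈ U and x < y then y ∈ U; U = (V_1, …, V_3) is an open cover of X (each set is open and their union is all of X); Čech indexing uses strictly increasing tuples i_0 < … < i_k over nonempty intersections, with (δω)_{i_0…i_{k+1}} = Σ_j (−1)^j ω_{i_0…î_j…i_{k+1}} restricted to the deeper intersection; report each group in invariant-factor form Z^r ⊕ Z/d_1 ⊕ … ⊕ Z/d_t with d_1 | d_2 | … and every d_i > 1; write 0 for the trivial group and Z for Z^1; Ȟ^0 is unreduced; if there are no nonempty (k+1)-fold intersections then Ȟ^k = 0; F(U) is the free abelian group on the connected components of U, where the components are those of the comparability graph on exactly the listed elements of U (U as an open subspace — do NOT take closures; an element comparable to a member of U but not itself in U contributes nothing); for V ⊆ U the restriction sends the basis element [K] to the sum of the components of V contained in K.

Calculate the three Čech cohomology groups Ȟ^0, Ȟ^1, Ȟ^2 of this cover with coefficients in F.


intersection data:
  V12={q,w,x} V13={s,y} V23={p,t}
components per intersection:
  V1: {q,x} {s} {w} {y,a} {z}
  V2: {p,t} {q,x} {v,w}
  V3: {p,t} {r,u} {s} {y}
  V12: {q,x} {w}
  V13: {s} {y}
  V23: {p,t}
C dims 12,5; δ0: rk 5, SNF 1^5
Ȟ^0 = (12 − 5) − 0 = 7, so Ȟ^0 ≅ Z^7
Ȟ^1 = (5 − 0) − 5 = 0, so Ȟ^1 ≅ 0
Ȟ^2 = (0 − 0) − 0 = 0, so Ȟ^2 ≅ 0

Ȟ^0 ≅ Z^7, Ȟ^1 ≅ 0 and Ȟ^2 ≅ 0
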